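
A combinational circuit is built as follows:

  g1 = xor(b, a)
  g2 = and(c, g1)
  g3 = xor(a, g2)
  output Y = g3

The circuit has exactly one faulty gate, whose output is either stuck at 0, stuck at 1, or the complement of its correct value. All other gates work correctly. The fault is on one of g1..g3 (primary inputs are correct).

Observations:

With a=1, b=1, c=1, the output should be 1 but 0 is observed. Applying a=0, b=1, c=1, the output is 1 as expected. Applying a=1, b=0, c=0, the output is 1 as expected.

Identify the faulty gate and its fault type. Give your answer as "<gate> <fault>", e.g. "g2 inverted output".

g1 stuck-at-1

Fault-free values for test 1 (a=1, b=1, c=1): g1=0, g2=0, g3=1, giving Y=1. Observed 0.
Test 1: faults giving observed 0 are {g1 stuck-at-1, g1 inverted output, g2 stuck-at-1, g2 inverted output, g3 stuck-at-0, g3 inverted output}.
Test 2 (a=0, b=1, c=1): fault-free g1=1, g2=1, g3=1 → 1; observed 1. Eliminates g1 inverted output, g2 inverted output, g3 stuck-at-0, g3 inverted output.
Test 3 (a=1, b=0, c=0): fault-free g1=1, g2=0, g3=1 → 1; observed 1. Eliminates g2 stuck-at-1.
Only g1 stuck-at-1 is consistent with every test.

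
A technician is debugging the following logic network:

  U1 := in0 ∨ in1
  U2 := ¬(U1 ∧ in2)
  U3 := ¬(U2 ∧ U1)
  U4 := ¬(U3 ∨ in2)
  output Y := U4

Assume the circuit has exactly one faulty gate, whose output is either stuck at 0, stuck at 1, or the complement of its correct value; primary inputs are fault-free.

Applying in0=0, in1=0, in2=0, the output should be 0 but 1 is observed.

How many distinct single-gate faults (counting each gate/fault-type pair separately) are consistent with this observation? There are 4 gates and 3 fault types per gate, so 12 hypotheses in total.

6

Fault-free: U1=0, U2=1, U3=1, U4=0 → 0. Observed 1.
  U1 stuck-at-0: output 0 ✗
  U1 stuck-at-1: output 1 ✓
  U1 inverted output: output 1 ✓
  U2 stuck-at-0: output 0 ✗
  U2 stuck-at-1: output 0 ✗
  U2 inverted output: output 0 ✗
  U3 stuck-at-0: output 1 ✓
  U3 stuck-at-1: output 0 ✗
  U3 inverted output: output 1 ✓
  U4 stuck-at-0: output 0 ✗
  U4 stuck-at-1: output 1 ✓
  U4 inverted output: output 1 ✓
Consistent faults: {U1 stuck-at-1, U1 inverted output, U3 stuck-at-0, U3 inverted output, U4 stuck-at-1, U4 inverted output} — 6 in all.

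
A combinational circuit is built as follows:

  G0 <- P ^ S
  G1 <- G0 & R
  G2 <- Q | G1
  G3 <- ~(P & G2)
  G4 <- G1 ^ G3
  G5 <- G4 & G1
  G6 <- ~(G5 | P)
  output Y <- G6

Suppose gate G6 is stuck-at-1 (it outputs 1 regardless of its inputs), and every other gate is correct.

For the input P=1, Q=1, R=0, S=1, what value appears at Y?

1

Propagate with G6 forced: G0=0, G1=0, G2=1, G3=0, G4=0, G5=0, G6=1 [stuck-at-1].
So Y = 1. (Without the fault it would be 0.)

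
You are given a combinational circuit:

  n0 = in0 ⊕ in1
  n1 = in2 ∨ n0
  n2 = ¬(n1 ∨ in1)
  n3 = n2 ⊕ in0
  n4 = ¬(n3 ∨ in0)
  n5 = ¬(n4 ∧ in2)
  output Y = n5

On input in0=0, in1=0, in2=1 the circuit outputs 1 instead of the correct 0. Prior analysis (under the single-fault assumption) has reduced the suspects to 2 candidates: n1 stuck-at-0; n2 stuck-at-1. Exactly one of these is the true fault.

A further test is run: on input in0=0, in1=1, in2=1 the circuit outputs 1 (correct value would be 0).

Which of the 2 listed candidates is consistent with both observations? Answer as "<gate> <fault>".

Evaluate each candidate on input in0=0, in1=1, in2=1:
  n1 stuck-at-0: n0=1, n1=0 [stuck-at-0], n2=0, n3=0, n4=1, n5=0 → 0 — eliminated
  n2 stuck-at-1: n0=1, n1=1, n2=1 [stuck-at-1], n3=1, n4=0, n5=1 → 1 — matches
Only n2 stuck-at-1 reproduces the observed 1.

n2 stuck-at-1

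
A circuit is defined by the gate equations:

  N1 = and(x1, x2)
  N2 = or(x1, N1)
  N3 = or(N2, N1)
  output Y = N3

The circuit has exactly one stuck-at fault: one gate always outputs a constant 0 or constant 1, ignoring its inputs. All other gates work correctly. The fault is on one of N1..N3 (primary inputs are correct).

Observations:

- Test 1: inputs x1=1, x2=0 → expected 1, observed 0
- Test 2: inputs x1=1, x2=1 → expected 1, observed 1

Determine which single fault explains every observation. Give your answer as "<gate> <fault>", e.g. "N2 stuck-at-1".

N2 stuck-at-0

Fault-free values for test 1 (x1=1, x2=0): N1=0, N2=1, N3=1, giving Y=1. Observed 0.
Test 1: faults giving observed 0 are {N2 stuck-at-0, N3 stuck-at-0}.
Test 2 (x1=1, x2=1): fault-free N1=1, N2=1, N3=1 → 1; observed 1. Eliminates N3 stuck-at-0.
Only N2 stuck-at-0 is consistent with every test.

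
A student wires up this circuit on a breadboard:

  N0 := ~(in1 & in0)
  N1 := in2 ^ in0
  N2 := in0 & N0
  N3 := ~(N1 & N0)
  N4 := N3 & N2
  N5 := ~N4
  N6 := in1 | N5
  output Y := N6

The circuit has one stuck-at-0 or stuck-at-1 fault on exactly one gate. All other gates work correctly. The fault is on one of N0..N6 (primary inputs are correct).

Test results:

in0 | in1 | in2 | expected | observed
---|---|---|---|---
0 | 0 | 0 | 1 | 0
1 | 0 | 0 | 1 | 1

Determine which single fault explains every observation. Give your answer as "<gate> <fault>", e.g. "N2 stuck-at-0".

N2 stuck-at-1

Fault-free values for test 1 (in0=0, in1=0, in2=0): N0=1, N1=0, N2=0, N3=1, N4=0, N5=1, N6=1, giving Y=1. Observed 0.
Test 1: faults giving observed 0 are {N2 stuck-at-1, N4 stuck-at-1, N5 stuck-at-0, N6 stuck-at-0}.
Test 2 (in0=1, in1=0, in2=0): fault-free N0=1, N1=1, N2=1, N3=0, N4=0, N5=1, N6=1 → 1; observed 1. Eliminates N4 stuck-at-1, N5 stuck-at-0, N6 stuck-at-0.
Only N2 stuck-at-1 is consistent with every test.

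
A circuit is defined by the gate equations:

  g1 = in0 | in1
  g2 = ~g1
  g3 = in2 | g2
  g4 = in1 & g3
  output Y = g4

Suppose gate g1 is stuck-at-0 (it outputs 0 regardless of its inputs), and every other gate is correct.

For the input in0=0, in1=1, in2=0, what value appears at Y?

1

Propagate with g1 forced: g1=0 [stuck-at-0], g2=1, g3=1, g4=1.
So Y = 1. (Without the fault it would be 0.)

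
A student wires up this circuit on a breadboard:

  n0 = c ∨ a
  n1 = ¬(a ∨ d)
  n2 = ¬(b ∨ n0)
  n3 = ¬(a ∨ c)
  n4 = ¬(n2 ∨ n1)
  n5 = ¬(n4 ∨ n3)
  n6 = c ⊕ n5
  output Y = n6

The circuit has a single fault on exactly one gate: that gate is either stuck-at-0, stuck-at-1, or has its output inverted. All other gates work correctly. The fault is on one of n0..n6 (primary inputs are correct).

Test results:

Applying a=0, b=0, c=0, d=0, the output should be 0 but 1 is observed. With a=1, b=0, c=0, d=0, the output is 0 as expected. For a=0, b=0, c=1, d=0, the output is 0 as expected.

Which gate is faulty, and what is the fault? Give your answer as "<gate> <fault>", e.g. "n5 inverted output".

n3 stuck-at-0

Fault-free values for test 1 (a=0, b=0, c=0, d=0): n0=0, n1=1, n2=1, n3=1, n4=0, n5=0, n6=0, giving Y=0. Observed 1.
Test 1: faults giving observed 1 are {n3 stuck-at-0, n3 inverted output, n5 stuck-at-1, n5 inverted output, n6 stuck-at-1, n6 inverted output}.
Test 2 (a=1, b=0, c=0, d=0): fault-free n0=1, n1=0, n2=0, n3=0, n4=1, n5=0, n6=0 → 0; observed 0. Eliminates n5 stuck-at-1, n5 inverted output, n6 stuck-at-1, n6 inverted output.
Test 3 (a=0, b=0, c=1, d=0): fault-free n0=1, n1=1, n2=0, n3=0, n4=0, n5=1, n6=0 → 0; observed 0. Eliminates n3 inverted output.
Only n3 stuck-at-0 is consistent with every test.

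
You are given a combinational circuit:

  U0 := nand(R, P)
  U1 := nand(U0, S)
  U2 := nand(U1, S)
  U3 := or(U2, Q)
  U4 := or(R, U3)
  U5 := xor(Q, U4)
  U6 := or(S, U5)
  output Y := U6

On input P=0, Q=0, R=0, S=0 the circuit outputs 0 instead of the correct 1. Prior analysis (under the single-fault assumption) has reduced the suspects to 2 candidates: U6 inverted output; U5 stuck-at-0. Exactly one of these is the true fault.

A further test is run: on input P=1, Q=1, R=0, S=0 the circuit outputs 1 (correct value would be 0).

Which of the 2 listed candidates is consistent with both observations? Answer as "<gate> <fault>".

Evaluate each candidate on input P=1, Q=1, R=0, S=0:
  U6 inverted output: U0=1, U1=1, U2=1, U3=1, U4=1, U5=0, U6=1 [inverted output] → 1 — matches
  U5 stuck-at-0: U0=1, U1=1, U2=1, U3=1, U4=1, U5=0 [stuck-at-0], U6=0 → 0 — eliminated
Only U6 inverted output reproduces the observed 1.

U6 inverted output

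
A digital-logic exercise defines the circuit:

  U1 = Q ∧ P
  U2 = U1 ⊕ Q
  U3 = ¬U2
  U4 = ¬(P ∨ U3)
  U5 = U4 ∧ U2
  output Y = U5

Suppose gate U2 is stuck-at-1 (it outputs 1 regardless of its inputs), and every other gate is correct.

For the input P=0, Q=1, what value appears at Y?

Propagate with U2 forced: U1=0, U2=1 [stuck-at-1], U3=0, U4=1, U5=1.
So Y = 1. (Same as the fault-free value — the fault is masked on this input.)

1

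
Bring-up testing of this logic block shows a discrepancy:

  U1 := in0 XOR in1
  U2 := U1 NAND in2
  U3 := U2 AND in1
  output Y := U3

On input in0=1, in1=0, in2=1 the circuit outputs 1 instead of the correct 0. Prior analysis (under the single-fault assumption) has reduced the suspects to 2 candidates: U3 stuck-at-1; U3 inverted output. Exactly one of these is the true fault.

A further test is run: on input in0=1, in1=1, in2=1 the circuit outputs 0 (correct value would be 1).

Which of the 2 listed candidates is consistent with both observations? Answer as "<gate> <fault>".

Evaluate each candidate on input in0=1, in1=1, in2=1:
  U3 stuck-at-1: U1=0, U2=1, U3=1 [stuck-at-1] → 1 — eliminated
  U3 inverted output: U1=0, U2=1, U3=0 [inverted output] → 0 — matches
Only U3 inverted output reproduces the observed 0.

U3 inverted output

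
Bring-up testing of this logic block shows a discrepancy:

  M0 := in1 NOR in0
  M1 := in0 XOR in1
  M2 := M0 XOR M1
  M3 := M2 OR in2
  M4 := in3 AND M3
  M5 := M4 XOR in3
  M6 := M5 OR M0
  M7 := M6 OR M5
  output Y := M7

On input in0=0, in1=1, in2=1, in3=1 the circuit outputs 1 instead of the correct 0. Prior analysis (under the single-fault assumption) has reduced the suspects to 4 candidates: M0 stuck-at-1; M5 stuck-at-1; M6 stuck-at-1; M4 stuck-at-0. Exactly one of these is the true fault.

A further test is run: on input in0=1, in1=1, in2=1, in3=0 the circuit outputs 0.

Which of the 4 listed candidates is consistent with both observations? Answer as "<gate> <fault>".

Evaluate each candidate on input in0=1, in1=1, in2=1, in3=0:
  M0 stuck-at-1: M0=1 [stuck-at-1], M1=0, M2=1, M3=1, M4=0, M5=0, M6=1, M7=1 → 1 — eliminated
  M5 stuck-at-1: M0=0, M1=0, M2=0, M3=1, M4=0, M5=1 [stuck-at-1], M6=1, M7=1 → 1 — eliminated
  M6 stuck-at-1: M0=0, M1=0, M2=0, M3=1, M4=0, M5=0, M6=1 [stuck-at-1], M7=1 → 1 — eliminated
  M4 stuck-at-0: M0=0, M1=0, M2=0, M3=1, M4=0 [stuck-at-0], M5=0, M6=0, M7=0 → 0 — matches
Only M4 stuck-at-0 reproduces the observed 0.

M4 stuck-at-0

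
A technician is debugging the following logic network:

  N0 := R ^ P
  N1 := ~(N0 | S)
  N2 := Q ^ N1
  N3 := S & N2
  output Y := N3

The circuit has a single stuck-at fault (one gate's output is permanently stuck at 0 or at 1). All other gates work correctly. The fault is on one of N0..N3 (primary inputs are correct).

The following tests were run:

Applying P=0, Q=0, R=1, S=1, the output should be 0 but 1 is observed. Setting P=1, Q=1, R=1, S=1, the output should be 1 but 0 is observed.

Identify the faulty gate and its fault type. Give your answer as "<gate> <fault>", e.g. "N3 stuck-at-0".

Fault-free values for test 1 (P=0, Q=0, R=1, S=1): N0=1, N1=0, N2=0, N3=0, giving Y=0. Observed 1.
Test 1: faults giving observed 1 are {N1 stuck-at-1, N2 stuck-at-1, N3 stuck-at-1}.
Test 2 (P=1, Q=1, R=1, S=1): fault-free N0=0, N1=0, N2=1, N3=1 → 1; observed 0. Eliminates N2 stuck-at-1, N3 stuck-at-1.
Only N1 stuck-at-1 is consistent with every test.

N1 stuck-at-1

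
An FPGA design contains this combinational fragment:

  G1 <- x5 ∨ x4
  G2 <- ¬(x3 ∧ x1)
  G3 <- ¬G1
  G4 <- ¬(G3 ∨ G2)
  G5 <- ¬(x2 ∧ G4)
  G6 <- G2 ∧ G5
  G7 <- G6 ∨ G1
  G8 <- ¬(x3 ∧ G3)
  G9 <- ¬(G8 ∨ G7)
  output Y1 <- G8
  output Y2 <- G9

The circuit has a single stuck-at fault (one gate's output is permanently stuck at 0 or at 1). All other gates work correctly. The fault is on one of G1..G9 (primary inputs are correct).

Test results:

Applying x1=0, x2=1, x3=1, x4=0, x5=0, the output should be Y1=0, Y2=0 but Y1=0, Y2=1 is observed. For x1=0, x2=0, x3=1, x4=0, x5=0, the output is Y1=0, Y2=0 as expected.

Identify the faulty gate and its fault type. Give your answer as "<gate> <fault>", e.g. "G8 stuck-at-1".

Fault-free values for test 1 (x1=0, x2=1, x3=1, x4=0, x5=0): G1=0, G2=1, G3=1, G4=0, G5=1, G6=1, G7=1, G8=0, G9=0, giving Y1=0, Y2=0. Observed Y1=0, Y2=1.
Test 1: faults giving observed Y1=0, Y2=1 are {G2 stuck-at-0, G4 stuck-at-1, G5 stuck-at-0, G6 stuck-at-0, G7 stuck-at-0, G9 stuck-at-1}.
Test 2 (x1=0, x2=0, x3=1, x4=0, x5=0): fault-free G1=0, G2=1, G3=1, G4=0, G5=1, G6=1, G7=1, G8=0, G9=0 → Y1=0, Y2=0; observed Y1=0, Y2=0. Eliminates G2 stuck-at-0, G5 stuck-at-0, G6 stuck-at-0, G7 stuck-at-0, G9 stuck-at-1.
Only G4 stuck-at-1 is consistent with every test.

G4 stuck-at-1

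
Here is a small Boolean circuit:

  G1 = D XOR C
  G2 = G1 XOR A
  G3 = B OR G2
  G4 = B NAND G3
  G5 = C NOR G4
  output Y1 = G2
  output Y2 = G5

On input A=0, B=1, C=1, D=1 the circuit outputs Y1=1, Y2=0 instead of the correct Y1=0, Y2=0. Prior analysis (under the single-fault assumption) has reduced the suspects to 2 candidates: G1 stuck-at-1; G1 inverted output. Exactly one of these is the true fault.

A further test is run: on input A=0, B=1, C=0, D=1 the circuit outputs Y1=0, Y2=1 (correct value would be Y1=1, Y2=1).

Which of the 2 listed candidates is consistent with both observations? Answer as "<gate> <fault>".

G1 inverted output

Evaluate each candidate on input A=0, B=1, C=0, D=1:
  G1 stuck-at-1: G1=1 [stuck-at-1], G2=1, G3=1, G4=0, G5=1 → Y1=1, Y2=1 — eliminated
  G1 inverted output: G1=0 [inverted output], G2=0, G3=1, G4=0, G5=1 → Y1=0, Y2=1 — matches
Only G1 inverted output reproduces the observed Y1=0, Y2=1.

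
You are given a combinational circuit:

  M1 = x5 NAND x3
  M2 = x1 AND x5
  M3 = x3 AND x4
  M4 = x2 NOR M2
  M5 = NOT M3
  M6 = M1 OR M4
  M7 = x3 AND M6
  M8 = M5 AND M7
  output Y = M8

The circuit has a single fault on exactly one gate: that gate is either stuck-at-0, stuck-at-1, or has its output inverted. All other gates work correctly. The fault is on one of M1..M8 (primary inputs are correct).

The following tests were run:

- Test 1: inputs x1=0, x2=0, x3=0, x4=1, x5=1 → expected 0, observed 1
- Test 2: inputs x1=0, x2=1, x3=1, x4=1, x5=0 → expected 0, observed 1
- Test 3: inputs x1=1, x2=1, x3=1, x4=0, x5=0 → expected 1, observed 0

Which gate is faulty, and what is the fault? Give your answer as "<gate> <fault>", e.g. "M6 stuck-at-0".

M8 inverted output

Fault-free values for test 1 (x1=0, x2=0, x3=0, x4=1, x5=1): M1=1, M2=0, M3=0, M4=1, M5=1, M6=1, M7=0, M8=0, giving Y=0. Observed 1.
Test 1: faults giving observed 1 are {M7 stuck-at-1, M7 inverted output, M8 stuck-at-1, M8 inverted output}.
Test 2 (x1=0, x2=1, x3=1, x4=1, x5=0): fault-free M1=1, M2=0, M3=1, M4=0, M5=0, M6=1, M7=1, M8=0 → 0; observed 1. Eliminates M7 stuck-at-1, M7 inverted output.
Test 3 (x1=1, x2=1, x3=1, x4=0, x5=0): fault-free M1=1, M2=0, M3=0, M4=0, M5=1, M6=1, M7=1, M8=1 → 1; observed 0. Eliminates M8 stuck-at-1.
Only M8 inverted output is consistent with every test.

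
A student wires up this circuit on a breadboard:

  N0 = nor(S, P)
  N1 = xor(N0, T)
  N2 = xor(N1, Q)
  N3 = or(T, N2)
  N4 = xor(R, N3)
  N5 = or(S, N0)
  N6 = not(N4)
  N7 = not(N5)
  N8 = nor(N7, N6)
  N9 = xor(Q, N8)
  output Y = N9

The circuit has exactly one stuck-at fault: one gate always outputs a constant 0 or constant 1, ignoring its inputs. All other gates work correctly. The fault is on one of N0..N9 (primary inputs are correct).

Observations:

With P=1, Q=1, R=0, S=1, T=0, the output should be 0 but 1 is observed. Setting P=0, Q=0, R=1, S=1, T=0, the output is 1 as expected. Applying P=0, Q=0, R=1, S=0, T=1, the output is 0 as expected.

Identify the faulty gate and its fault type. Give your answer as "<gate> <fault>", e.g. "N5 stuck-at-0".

N2 stuck-at-0

Fault-free values for test 1 (P=1, Q=1, R=0, S=1, T=0): N0=0, N1=0, N2=1, N3=1, N4=1, N5=1, N6=0, N7=0, N8=1, N9=0, giving Y=0. Observed 1.
Test 1: faults giving observed 1 are {N0 stuck-at-1, N1 stuck-at-1, N2 stuck-at-0, N3 stuck-at-0, N4 stuck-at-0, N5 stuck-at-0, N6 stuck-at-1, N7 stuck-at-1, N8 stuck-at-0, N9 stuck-at-1}.
Test 2 (P=0, Q=0, R=1, S=1, T=0): fault-free N0=0, N1=0, N2=0, N3=0, N4=1, N5=1, N6=0, N7=0, N8=1, N9=1 → 1; observed 1. Eliminates N0 stuck-at-1, N1 stuck-at-1, N4 stuck-at-0, N5 stuck-at-0, N6 stuck-at-1, N7 stuck-at-1, N8 stuck-at-0.
Test 3 (P=0, Q=0, R=1, S=0, T=1): fault-free N0=1, N1=0, N2=0, N3=1, N4=0, N5=1, N6=1, N7=0, N8=0, N9=0 → 0; observed 0. Eliminates N3 stuck-at-0, N9 stuck-at-1.
Only N2 stuck-at-0 is consistent with every test.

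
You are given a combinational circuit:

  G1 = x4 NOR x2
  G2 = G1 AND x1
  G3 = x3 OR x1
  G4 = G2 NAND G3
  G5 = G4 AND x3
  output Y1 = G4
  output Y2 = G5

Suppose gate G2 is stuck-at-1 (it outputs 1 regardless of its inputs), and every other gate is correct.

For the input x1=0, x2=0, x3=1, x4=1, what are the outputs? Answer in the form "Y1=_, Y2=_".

Y1=0, Y2=0

Propagate with G2 forced: G1=0, G2=1 [stuck-at-1], G3=1, G4=0, G5=0.
So the outputs are Y1=0, Y2=0. (Without the fault they would be Y1=1, Y2=1.)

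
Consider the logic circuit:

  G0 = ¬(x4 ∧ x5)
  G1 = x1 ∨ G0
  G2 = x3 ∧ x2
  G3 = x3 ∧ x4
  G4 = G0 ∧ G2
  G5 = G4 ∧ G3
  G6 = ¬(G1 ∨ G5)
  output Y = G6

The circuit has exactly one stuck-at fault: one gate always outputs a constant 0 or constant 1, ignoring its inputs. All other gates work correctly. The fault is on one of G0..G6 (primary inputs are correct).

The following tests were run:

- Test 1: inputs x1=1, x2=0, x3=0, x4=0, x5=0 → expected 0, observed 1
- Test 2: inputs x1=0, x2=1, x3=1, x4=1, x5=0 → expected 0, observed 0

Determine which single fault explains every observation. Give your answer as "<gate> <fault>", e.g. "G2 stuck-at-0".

G1 stuck-at-0

Fault-free values for test 1 (x1=1, x2=0, x3=0, x4=0, x5=0): G0=1, G1=1, G2=0, G3=0, G4=0, G5=0, G6=0, giving Y=0. Observed 1.
Test 1: faults giving observed 1 are {G1 stuck-at-0, G6 stuck-at-1}.
Test 2 (x1=0, x2=1, x3=1, x4=1, x5=0): fault-free G0=1, G1=1, G2=1, G3=1, G4=1, G5=1, G6=0 → 0; observed 0. Eliminates G6 stuck-at-1.
Only G1 stuck-at-0 is consistent with every test.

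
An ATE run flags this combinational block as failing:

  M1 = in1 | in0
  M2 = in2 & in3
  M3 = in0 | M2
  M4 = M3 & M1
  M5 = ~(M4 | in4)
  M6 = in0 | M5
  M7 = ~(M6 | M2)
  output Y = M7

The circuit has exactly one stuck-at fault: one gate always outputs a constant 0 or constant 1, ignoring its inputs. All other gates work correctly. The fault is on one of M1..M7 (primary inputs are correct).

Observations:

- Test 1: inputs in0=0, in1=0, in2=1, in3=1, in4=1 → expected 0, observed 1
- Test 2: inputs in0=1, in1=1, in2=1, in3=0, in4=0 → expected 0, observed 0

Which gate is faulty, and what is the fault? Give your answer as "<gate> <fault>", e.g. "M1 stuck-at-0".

M2 stuck-at-0

Fault-free values for test 1 (in0=0, in1=0, in2=1, in3=1, in4=1): M1=0, M2=1, M3=1, M4=0, M5=0, M6=0, M7=0, giving Y=0. Observed 1.
Test 1: faults giving observed 1 are {M2 stuck-at-0, M7 stuck-at-1}.
Test 2 (in0=1, in1=1, in2=1, in3=0, in4=0): fault-free M1=1, M2=0, M3=1, M4=1, M5=0, M6=1, M7=0 → 0; observed 0. Eliminates M7 stuck-at-1.
Only M2 stuck-at-0 is consistent with every test.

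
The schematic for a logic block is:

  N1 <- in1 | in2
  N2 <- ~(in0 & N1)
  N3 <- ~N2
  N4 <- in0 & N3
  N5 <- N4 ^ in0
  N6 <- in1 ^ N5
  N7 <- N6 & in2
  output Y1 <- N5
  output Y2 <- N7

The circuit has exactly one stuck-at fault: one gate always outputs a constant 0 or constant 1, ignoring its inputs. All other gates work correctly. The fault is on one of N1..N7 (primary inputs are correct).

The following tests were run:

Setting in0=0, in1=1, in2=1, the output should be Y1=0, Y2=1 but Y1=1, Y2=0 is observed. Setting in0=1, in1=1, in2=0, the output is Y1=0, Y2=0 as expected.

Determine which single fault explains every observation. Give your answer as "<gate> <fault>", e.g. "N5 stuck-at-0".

Fault-free values for test 1 (in0=0, in1=1, in2=1): N1=1, N2=1, N3=0, N4=0, N5=0, N6=1, N7=1, giving Y1=0, Y2=1. Observed Y1=1, Y2=0.
Test 1: faults giving observed Y1=1, Y2=0 are {N4 stuck-at-1, N5 stuck-at-1}.
Test 2 (in0=1, in1=1, in2=0): fault-free N1=1, N2=0, N3=1, N4=1, N5=0, N6=1, N7=0 → Y1=0, Y2=0; observed Y1=0, Y2=0. Eliminates N5 stuck-at-1.
Only N4 stuck-at-1 is consistent with every test.

N4 stuck-at-1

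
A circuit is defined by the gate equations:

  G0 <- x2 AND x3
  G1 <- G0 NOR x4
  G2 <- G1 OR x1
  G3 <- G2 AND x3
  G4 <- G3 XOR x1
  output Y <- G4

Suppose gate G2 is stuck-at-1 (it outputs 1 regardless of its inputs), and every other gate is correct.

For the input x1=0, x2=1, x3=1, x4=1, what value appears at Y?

Propagate with G2 forced: G0=1, G1=0, G2=1 [stuck-at-1], G3=1, G4=1.
So Y = 1. (Without the fault it would be 0.)

1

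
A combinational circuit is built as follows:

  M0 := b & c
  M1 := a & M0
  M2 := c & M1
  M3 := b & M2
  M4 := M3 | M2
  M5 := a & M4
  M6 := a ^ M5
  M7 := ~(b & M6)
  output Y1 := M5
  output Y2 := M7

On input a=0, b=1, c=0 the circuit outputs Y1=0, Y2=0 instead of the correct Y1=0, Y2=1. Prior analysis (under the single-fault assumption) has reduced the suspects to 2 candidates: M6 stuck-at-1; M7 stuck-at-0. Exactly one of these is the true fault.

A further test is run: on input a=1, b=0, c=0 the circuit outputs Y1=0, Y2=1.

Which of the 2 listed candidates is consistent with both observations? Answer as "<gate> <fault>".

Evaluate each candidate on input a=1, b=0, c=0:
  M6 stuck-at-1: M0=0, M1=0, M2=0, M3=0, M4=0, M5=0, M6=1 [stuck-at-1], M7=1 → Y1=0, Y2=1 — matches
  M7 stuck-at-0: M0=0, M1=0, M2=0, M3=0, M4=0, M5=0, M6=1, M7=0 [stuck-at-0] → Y1=0, Y2=0 — eliminated
Only M6 stuck-at-1 reproduces the observed Y1=0, Y2=1.

M6 stuck-at-1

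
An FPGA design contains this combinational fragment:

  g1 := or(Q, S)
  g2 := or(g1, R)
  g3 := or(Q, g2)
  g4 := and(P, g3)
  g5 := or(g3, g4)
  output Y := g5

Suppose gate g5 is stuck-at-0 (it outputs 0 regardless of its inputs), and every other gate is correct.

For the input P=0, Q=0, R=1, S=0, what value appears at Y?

0

Propagate with g5 forced: g1=0, g2=1, g3=1, g4=0, g5=0 [stuck-at-0].
So Y = 0. (Without the fault it would be 1.)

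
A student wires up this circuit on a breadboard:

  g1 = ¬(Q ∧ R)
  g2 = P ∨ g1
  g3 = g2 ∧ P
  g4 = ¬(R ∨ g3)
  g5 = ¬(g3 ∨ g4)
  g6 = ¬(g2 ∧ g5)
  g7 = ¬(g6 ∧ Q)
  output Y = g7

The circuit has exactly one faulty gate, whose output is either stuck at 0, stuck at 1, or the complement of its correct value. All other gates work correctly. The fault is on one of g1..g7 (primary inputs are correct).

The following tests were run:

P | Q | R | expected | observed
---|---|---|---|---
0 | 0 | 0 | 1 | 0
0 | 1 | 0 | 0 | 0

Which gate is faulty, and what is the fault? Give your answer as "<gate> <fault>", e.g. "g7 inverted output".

g7 stuck-at-0

Fault-free values for test 1 (P=0, Q=0, R=0): g1=1, g2=1, g3=0, g4=1, g5=0, g6=1, g7=1, giving Y=1. Observed 0.
Test 1: faults giving observed 0 are {g7 stuck-at-0, g7 inverted output}.
Test 2 (P=0, Q=1, R=0): fault-free g1=1, g2=1, g3=0, g4=1, g5=0, g6=1, g7=0 → 0; observed 0. Eliminates g7 inverted output.
Only g7 stuck-at-0 is consistent with every test.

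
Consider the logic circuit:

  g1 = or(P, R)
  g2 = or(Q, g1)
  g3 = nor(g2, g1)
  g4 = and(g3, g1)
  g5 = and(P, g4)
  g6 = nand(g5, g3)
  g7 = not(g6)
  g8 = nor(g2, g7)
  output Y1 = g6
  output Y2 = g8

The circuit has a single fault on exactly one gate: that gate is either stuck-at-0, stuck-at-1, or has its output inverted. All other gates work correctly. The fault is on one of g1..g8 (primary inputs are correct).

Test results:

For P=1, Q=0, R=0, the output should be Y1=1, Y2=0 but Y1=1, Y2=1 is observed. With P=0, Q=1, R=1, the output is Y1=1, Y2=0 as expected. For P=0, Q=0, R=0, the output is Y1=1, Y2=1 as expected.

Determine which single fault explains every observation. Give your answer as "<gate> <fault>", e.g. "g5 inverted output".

g1 stuck-at-0

Fault-free values for test 1 (P=1, Q=0, R=0): g1=1, g2=1, g3=0, g4=0, g5=0, g6=1, g7=0, g8=0, giving Y1=1, Y2=0. Observed Y1=1, Y2=1.
Test 1: faults giving observed Y1=1, Y2=1 are {g1 stuck-at-0, g1 inverted output, g2 stuck-at-0, g2 inverted output, g8 stuck-at-1, g8 inverted output}.
Test 2 (P=0, Q=1, R=1): fault-free g1=1, g2=1, g3=0, g4=0, g5=0, g6=1, g7=0, g8=0 → Y1=1, Y2=0; observed Y1=1, Y2=0. Eliminates g2 stuck-at-0, g2 inverted output, g8 stuck-at-1, g8 inverted output.
Test 3 (P=0, Q=0, R=0): fault-free g1=0, g2=0, g3=1, g4=0, g5=0, g6=1, g7=0, g8=1 → Y1=1, Y2=1; observed Y1=1, Y2=1. Eliminates g1 inverted output.
Only g1 stuck-at-0 is consistent with every test.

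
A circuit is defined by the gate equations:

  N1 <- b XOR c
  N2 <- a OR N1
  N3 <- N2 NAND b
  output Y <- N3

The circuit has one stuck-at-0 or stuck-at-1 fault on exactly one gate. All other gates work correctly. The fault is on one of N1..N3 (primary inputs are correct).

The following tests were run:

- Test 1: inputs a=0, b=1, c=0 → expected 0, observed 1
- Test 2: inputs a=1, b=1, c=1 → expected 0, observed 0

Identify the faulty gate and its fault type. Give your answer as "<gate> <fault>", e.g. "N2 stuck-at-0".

Fault-free values for test 1 (a=0, b=1, c=0): N1=1, N2=1, N3=0, giving Y=0. Observed 1.
Test 1: faults giving observed 1 are {N1 stuck-at-0, N2 stuck-at-0, N3 stuck-at-1}.
Test 2 (a=1, b=1, c=1): fault-free N1=0, N2=1, N3=0 → 0; observed 0. Eliminates N2 stuck-at-0, N3 stuck-at-1.
Only N1 stuck-at-0 is consistent with every test.

N1 stuck-at-0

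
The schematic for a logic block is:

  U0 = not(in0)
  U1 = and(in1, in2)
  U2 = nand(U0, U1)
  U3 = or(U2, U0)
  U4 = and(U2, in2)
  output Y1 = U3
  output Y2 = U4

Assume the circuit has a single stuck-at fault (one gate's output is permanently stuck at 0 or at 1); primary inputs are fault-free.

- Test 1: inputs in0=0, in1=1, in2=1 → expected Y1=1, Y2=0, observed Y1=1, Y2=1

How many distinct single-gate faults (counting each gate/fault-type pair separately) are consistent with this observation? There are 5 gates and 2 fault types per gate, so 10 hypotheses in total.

Fault-free: U0=1, U1=1, U2=0, U3=1, U4=0 → Y1=1, Y2=0. Observed Y1=1, Y2=1.
  U0 stuck-at-0: output Y1=1, Y2=1 ✓
  U0 stuck-at-1: output Y1=1, Y2=0 ✗
  U1 stuck-at-0: output Y1=1, Y2=1 ✓
  U1 stuck-at-1: output Y1=1, Y2=0 ✗
  U2 stuck-at-0: output Y1=1, Y2=0 ✗
  U2 stuck-at-1: output Y1=1, Y2=1 ✓
  U3 stuck-at-0: output Y1=0, Y2=0 ✗
  U3 stuck-at-1: output Y1=1, Y2=0 ✗
  U4 stuck-at-0: output Y1=1, Y2=0 ✗
  U4 stuck-at-1: output Y1=1, Y2=1 ✓
Consistent faults: {U0 stuck-at-0, U1 stuck-at-0, U2 stuck-at-1, U4 stuck-at-1} — 4 in all.

4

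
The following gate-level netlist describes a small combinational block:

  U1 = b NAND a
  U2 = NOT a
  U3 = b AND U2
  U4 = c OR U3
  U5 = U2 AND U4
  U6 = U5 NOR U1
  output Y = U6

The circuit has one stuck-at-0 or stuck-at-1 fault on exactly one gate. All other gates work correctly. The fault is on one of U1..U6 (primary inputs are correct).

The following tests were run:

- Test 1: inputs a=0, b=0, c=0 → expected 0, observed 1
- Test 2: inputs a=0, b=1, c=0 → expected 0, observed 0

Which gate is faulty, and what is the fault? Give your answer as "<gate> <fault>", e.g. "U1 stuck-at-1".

Fault-free values for test 1 (a=0, b=0, c=0): U1=1, U2=1, U3=0, U4=0, U5=0, U6=0, giving Y=0. Observed 1.
Test 1: faults giving observed 1 are {U1 stuck-at-0, U6 stuck-at-1}.
Test 2 (a=0, b=1, c=0): fault-free U1=1, U2=1, U3=1, U4=1, U5=1, U6=0 → 0; observed 0. Eliminates U6 stuck-at-1.
Only U1 stuck-at-0 is consistent with every test.

U1 stuck-at-0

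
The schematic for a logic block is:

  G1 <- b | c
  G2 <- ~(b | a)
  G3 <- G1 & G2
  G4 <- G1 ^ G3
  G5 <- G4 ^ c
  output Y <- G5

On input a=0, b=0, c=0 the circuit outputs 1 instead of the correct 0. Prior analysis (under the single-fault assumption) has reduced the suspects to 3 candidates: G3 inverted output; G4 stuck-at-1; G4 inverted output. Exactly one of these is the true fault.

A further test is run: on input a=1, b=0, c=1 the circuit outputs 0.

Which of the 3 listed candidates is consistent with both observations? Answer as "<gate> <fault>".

Evaluate each candidate on input a=1, b=0, c=1:
  G3 inverted output: G1=1, G2=0, G3=1 [inverted output], G4=0, G5=1 → 1 — eliminated
  G4 stuck-at-1: G1=1, G2=0, G3=0, G4=1 [stuck-at-1], G5=0 → 0 — matches
  G4 inverted output: G1=1, G2=0, G3=0, G4=0 [inverted output], G5=1 → 1 — eliminated
Only G4 stuck-at-1 reproduces the observed 0.

G4 stuck-at-1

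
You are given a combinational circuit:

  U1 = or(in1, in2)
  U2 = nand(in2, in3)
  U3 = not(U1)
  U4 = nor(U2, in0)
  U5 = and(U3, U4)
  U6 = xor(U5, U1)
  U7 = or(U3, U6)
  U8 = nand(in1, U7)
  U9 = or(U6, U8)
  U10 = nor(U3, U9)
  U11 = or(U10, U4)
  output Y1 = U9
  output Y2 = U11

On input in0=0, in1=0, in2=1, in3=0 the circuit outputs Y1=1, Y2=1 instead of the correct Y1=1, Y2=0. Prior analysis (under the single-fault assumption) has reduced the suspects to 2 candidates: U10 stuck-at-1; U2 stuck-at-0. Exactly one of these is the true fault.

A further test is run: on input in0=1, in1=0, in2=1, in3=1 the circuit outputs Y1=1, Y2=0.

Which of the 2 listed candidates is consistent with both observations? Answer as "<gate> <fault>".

Evaluate each candidate on input in0=1, in1=0, in2=1, in3=1:
  U10 stuck-at-1: U1=1, U2=0, U3=0, U4=0, U5=0, U6=1, U7=1, U8=1, U9=1, U10=1 [stuck-at-1], U11=1 → Y1=1, Y2=1 — eliminated
  U2 stuck-at-0: U1=1, U2=0 [stuck-at-0], U3=0, U4=0, U5=0, U6=1, U7=1, U8=1, U9=1, U10=0, U11=0 → Y1=1, Y2=0 — matches
Only U2 stuck-at-0 reproduces the observed Y1=1, Y2=0.

U2 stuck-at-0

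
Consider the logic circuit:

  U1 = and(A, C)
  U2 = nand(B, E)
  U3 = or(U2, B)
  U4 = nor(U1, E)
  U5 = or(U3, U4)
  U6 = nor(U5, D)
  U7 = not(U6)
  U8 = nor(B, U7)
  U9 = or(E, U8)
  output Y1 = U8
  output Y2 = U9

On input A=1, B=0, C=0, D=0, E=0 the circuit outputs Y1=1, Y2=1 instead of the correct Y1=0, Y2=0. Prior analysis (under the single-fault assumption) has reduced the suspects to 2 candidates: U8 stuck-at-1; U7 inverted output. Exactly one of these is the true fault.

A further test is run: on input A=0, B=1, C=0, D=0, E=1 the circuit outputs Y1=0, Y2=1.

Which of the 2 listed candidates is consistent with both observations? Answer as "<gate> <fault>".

U7 inverted output

Evaluate each candidate on input A=0, B=1, C=0, D=0, E=1:
  U8 stuck-at-1: U1=0, U2=0, U3=1, U4=0, U5=1, U6=0, U7=1, U8=1 [stuck-at-1], U9=1 → Y1=1, Y2=1 — eliminated
  U7 inverted output: U1=0, U2=0, U3=1, U4=0, U5=1, U6=0, U7=0 [inverted output], U8=0, U9=1 → Y1=0, Y2=1 — matches
Only U7 inverted output reproduces the observed Y1=0, Y2=1.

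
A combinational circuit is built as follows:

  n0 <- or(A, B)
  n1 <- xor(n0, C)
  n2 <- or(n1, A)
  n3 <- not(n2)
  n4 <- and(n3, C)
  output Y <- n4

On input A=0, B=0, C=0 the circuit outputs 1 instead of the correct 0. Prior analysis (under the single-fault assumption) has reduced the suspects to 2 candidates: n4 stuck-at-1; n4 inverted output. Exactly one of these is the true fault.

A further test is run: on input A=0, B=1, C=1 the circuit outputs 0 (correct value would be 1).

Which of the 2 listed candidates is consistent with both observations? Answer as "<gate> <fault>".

n4 inverted output

Evaluate each candidate on input A=0, B=1, C=1:
  n4 stuck-at-1: n0=1, n1=0, n2=0, n3=1, n4=1 [stuck-at-1] → 1 — eliminated
  n4 inverted output: n0=1, n1=0, n2=0, n3=1, n4=0 [inverted output] → 0 — matches
Only n4 inverted output reproduces the observed 0.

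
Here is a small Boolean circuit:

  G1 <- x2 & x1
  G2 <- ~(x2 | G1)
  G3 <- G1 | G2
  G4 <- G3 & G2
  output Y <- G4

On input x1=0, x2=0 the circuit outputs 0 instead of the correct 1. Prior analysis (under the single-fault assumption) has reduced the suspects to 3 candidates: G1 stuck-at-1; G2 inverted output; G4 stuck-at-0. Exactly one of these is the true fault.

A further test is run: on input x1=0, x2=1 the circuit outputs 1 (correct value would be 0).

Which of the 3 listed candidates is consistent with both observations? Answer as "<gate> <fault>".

Evaluate each candidate on input x1=0, x2=1:
  G1 stuck-at-1: G1=1 [stuck-at-1], G2=0, G3=1, G4=0 → 0 — eliminated
  G2 inverted output: G1=0, G2=1 [inverted output], G3=1, G4=1 → 1 — matches
  G4 stuck-at-0: G1=0, G2=0, G3=0, G4=0 [stuck-at-0] → 0 — eliminated
Only G2 inverted output reproduces the observed 1.

G2 inverted output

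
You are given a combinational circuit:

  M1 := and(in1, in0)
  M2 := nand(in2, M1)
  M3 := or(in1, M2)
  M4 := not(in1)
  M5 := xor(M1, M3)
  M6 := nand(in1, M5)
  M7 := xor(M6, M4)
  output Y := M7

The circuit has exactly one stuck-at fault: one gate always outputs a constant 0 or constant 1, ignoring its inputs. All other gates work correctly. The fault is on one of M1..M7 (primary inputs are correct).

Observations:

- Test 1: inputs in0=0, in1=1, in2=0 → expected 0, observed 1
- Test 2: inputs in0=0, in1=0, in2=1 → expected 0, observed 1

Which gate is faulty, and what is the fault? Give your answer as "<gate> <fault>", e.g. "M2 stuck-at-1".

M7 stuck-at-1

Fault-free values for test 1 (in0=0, in1=1, in2=0): M1=0, M2=1, M3=1, M4=0, M5=1, M6=0, M7=0, giving Y=0. Observed 1.
Test 1: faults giving observed 1 are {M1 stuck-at-1, M3 stuck-at-0, M4 stuck-at-1, M5 stuck-at-0, M6 stuck-at-1, M7 stuck-at-1}.
Test 2 (in0=0, in1=0, in2=1): fault-free M1=0, M2=1, M3=1, M4=1, M5=1, M6=1, M7=0 → 0; observed 1. Eliminates M1 stuck-at-1, M3 stuck-at-0, M4 stuck-at-1, M5 stuck-at-0, M6 stuck-at-1.
Only M7 stuck-at-1 is consistent with every test.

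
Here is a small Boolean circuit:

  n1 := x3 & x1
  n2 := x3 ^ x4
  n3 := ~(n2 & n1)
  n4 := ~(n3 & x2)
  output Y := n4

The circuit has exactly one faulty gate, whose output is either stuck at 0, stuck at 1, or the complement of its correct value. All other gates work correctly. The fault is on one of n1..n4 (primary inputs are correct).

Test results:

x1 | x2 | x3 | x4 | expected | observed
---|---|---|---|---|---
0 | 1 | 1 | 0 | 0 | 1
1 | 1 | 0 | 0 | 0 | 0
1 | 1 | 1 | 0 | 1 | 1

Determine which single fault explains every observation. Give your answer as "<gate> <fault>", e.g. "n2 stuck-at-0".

Fault-free values for test 1 (x1=0, x2=1, x3=1, x4=0): n1=0, n2=1, n3=1, n4=0, giving Y=0. Observed 1.
Test 1: faults giving observed 1 are {n1 stuck-at-1, n1 inverted output, n3 stuck-at-0, n3 inverted output, n4 stuck-at-1, n4 inverted output}.
Test 2 (x1=1, x2=1, x3=0, x4=0): fault-free n1=0, n2=0, n3=1, n4=0 → 0; observed 0. Eliminates n3 stuck-at-0, n3 inverted output, n4 stuck-at-1, n4 inverted output.
Test 3 (x1=1, x2=1, x3=1, x4=0): fault-free n1=1, n2=1, n3=0, n4=1 → 1; observed 1. Eliminates n1 inverted output.
Only n1 stuck-at-1 is consistent with every test.

n1 stuck-at-1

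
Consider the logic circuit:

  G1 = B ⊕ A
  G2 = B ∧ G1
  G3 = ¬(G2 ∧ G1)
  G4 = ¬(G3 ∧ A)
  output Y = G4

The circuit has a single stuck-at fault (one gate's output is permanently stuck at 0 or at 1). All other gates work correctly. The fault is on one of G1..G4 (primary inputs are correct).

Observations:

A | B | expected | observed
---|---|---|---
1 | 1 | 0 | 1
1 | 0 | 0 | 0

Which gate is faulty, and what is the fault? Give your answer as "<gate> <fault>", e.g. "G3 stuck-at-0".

Fault-free values for test 1 (A=1, B=1): G1=0, G2=0, G3=1, G4=0, giving Y=0. Observed 1.
Test 1: faults giving observed 1 are {G1 stuck-at-1, G3 stuck-at-0, G4 stuck-at-1}.
Test 2 (A=1, B=0): fault-free G1=1, G2=0, G3=1, G4=0 → 0; observed 0. Eliminates G3 stuck-at-0, G4 stuck-at-1.
Only G1 stuck-at-1 is consistent with every test.

G1 stuck-at-1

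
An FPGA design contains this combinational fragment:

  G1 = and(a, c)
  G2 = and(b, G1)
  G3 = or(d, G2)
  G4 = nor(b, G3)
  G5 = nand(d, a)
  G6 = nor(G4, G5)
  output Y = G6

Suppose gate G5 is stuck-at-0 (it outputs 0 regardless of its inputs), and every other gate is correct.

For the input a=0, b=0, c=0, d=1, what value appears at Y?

Propagate with G5 forced: G1=0, G2=0, G3=1, G4=0, G5=0 [stuck-at-0], G6=1.
So Y = 1. (Without the fault it would be 0.)

1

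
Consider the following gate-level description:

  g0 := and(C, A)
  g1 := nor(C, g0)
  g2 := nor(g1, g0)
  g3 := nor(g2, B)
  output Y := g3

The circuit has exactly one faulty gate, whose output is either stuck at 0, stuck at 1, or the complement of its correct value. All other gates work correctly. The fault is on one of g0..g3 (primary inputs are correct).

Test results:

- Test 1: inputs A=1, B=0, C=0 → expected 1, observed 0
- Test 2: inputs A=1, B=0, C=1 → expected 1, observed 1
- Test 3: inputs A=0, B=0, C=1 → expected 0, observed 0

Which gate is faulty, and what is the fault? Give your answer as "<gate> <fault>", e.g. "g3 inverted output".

Fault-free values for test 1 (A=1, B=0, C=0): g0=0, g1=1, g2=0, g3=1, giving Y=1. Observed 0.
Test 1: faults giving observed 0 are {g1 stuck-at-0, g1 inverted output, g2 stuck-at-1, g2 inverted output, g3 stuck-at-0, g3 inverted output}.
Test 2 (A=1, B=0, C=1): fault-free g0=1, g1=0, g2=0, g3=1 → 1; observed 1. Eliminates g2 stuck-at-1, g2 inverted output, g3 stuck-at-0, g3 inverted output.
Test 3 (A=0, B=0, C=1): fault-free g0=0, g1=0, g2=1, g3=0 → 0; observed 0. Eliminates g1 inverted output.
Only g1 stuck-at-0 is consistent with every test.

g1 stuck-at-0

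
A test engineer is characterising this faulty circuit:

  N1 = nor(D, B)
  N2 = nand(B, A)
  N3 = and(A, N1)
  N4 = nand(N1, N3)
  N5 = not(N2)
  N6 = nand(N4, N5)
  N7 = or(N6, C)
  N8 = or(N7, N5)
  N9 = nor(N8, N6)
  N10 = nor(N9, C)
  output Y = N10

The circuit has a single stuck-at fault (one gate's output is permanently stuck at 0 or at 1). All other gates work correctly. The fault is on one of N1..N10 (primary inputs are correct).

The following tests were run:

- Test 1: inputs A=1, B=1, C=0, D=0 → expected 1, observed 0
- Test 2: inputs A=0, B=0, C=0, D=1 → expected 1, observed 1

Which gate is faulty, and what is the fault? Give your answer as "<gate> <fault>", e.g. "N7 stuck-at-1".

N8 stuck-at-0

Fault-free values for test 1 (A=1, B=1, C=0, D=0): N1=0, N2=0, N3=0, N4=1, N5=1, N6=0, N7=0, N8=1, N9=0, N10=1, giving Y=1. Observed 0.
Test 1: faults giving observed 0 are {N8 stuck-at-0, N9 stuck-at-1, N10 stuck-at-0}.
Test 2 (A=0, B=0, C=0, D=1): fault-free N1=0, N2=1, N3=0, N4=1, N5=0, N6=1, N7=1, N8=1, N9=0, N10=1 → 1; observed 1. Eliminates N9 stuck-at-1, N10 stuck-at-0.
Only N8 stuck-at-0 is consistent with every test.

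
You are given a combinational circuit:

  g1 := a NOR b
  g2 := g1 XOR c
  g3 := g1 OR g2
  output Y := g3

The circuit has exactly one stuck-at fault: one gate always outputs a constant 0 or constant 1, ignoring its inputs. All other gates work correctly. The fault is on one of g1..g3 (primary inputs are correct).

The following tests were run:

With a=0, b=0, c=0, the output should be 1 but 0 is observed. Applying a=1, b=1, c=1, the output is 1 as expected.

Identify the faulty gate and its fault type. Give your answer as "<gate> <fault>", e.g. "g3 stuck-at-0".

Fault-free values for test 1 (a=0, b=0, c=0): g1=1, g2=1, g3=1, giving Y=1. Observed 0.
Test 1: faults giving observed 0 are {g1 stuck-at-0, g3 stuck-at-0}.
Test 2 (a=1, b=1, c=1): fault-free g1=0, g2=1, g3=1 → 1; observed 1. Eliminates g3 stuck-at-0.
Only g1 stuck-at-0 is consistent with every test.

g1 stuck-at-0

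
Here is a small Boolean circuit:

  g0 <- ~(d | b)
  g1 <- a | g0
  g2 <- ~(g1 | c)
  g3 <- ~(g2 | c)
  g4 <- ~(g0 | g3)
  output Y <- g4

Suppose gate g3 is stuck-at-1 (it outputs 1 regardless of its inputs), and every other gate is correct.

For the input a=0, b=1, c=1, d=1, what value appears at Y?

0

Propagate with g3 forced: g0=0, g1=0, g2=0, g3=1 [stuck-at-1], g4=0.
So Y = 0. (Without the fault it would be 1.)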